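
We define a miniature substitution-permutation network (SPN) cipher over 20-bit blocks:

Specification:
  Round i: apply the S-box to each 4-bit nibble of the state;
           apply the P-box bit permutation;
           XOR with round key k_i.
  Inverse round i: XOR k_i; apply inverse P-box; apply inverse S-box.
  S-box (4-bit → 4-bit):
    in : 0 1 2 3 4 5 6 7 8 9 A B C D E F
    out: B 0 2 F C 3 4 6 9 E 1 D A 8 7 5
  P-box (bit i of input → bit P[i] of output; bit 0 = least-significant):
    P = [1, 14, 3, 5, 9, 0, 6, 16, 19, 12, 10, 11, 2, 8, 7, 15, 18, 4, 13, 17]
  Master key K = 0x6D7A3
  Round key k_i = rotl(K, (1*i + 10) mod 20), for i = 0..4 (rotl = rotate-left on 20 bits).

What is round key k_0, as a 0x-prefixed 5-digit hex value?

K = 0x6D7A3
k_0 = rotl(K, (1*0+10) mod 20) = rotl(K, 10) = 0xE8DB5

0xE8DB5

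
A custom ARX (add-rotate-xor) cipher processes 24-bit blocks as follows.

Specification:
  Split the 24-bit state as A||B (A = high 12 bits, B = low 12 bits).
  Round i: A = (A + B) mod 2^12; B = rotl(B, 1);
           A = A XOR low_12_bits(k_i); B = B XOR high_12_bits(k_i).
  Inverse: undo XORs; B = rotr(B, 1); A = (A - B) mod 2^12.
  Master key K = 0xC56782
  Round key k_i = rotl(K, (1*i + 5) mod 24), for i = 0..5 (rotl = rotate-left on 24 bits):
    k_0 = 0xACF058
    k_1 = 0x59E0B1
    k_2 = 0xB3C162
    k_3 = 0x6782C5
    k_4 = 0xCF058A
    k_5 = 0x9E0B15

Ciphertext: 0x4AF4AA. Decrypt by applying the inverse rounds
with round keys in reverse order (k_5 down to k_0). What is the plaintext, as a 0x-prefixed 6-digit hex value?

s_0 = ciphertext = 0x4AF4AA
s_1 = InvRound(s_0, k_5) = 0x9156A5
s_2 = InvRound(s_1, k_4) = 0xF75D2A
s_3 = InvRound(s_2, k_3) = 0x8075A9
s_4 = InvRound(s_3, k_2) = 0xA1BF4A
s_5 = InvRound(s_4, k_1) = 0x54056A
s_6 = InvRound(s_5, k_0) = 0x546FD2

0x546FD2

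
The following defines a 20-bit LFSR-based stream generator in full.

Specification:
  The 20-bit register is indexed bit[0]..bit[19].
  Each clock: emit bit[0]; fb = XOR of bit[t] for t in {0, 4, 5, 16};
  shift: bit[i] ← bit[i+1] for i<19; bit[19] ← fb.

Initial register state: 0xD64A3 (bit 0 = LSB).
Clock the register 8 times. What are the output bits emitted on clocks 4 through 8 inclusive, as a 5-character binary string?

00101

reg_0 = 0xD64A3
clock 1: out=1, reg = 0xEB251
clock 2: out=1, reg = 0x75928
clock 3: out=0, reg = 0x3AC94
clock 4: out=0, reg = 0x1D64A
clock 5: out=0, reg = 0x8EB25
clock 6: out=1, reg = 0x47592
clock 7: out=0, reg = 0xA3AC9
clock 8: out=1, reg = 0xD1D64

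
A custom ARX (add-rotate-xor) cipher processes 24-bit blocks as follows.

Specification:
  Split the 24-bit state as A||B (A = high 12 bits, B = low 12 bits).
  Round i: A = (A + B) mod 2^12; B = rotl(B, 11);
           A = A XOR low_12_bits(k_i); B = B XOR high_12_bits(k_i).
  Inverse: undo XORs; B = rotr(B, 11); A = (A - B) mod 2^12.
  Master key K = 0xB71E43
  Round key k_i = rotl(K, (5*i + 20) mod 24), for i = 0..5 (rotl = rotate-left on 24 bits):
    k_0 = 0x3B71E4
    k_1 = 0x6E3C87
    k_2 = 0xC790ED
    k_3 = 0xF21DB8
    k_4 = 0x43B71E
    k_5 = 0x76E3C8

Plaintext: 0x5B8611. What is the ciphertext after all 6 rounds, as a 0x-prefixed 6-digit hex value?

0x80F59F

s_0 = plaintext = 0x5B8611
s_1 = Round(s_0, k_0) = 0xA2D8BF
s_2 = Round(s_1, k_1) = 0xE6BABC
s_3 = Round(s_2, k_2) = 0x9CA927
s_4 = Round(s_3, k_3) = 0xF493B2
s_5 = Round(s_4, k_4) = 0x5E55E2
s_6 = Round(s_5, k_5) = 0x80F59F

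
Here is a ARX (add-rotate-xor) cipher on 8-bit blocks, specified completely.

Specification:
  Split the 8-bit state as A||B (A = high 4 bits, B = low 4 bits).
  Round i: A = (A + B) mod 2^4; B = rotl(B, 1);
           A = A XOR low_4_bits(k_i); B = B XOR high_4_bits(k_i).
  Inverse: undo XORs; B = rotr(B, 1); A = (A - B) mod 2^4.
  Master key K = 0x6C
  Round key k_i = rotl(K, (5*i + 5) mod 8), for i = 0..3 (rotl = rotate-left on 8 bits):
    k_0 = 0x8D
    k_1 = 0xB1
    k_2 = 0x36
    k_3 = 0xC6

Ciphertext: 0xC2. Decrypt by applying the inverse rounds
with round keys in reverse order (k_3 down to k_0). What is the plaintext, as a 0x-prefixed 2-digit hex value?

0x92

s_0 = ciphertext = 0xC2
s_1 = InvRound(s_0, k_3) = 0x37
s_2 = InvRound(s_1, k_2) = 0x32
s_3 = InvRound(s_2, k_1) = 0x6C
s_4 = InvRound(s_3, k_0) = 0x92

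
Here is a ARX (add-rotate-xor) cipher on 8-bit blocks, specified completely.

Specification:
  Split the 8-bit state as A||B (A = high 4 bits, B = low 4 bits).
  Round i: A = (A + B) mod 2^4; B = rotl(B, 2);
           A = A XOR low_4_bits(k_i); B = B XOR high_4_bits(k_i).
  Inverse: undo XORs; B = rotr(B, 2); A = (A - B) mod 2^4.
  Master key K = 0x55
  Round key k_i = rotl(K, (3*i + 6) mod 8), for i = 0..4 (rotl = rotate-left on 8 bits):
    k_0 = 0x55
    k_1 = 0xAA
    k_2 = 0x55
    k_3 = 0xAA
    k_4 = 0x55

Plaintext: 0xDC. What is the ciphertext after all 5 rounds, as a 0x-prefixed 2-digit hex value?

0xC6

s_0 = plaintext = 0xDC
s_1 = Round(s_0, k_0) = 0xC6
s_2 = Round(s_1, k_1) = 0x83
s_3 = Round(s_2, k_2) = 0xE9
s_4 = Round(s_3, k_3) = 0xDC
s_5 = Round(s_4, k_4) = 0xC6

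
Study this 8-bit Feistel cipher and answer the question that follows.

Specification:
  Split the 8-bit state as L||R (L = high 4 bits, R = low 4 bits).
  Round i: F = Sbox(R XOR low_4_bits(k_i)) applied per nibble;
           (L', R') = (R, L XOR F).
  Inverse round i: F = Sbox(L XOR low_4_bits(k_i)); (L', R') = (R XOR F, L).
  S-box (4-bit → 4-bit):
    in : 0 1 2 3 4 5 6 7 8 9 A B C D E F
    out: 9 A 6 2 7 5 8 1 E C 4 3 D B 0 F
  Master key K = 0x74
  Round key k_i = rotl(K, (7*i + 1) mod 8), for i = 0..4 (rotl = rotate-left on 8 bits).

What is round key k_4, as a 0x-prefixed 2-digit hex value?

0x8E

K = 0x74
k_0 = rotl(K, (7*0+1) mod 8) = rotl(K, 1) = 0xE8
k_1 = rotl(K, (7*1+1) mod 8) = rotl(K, 0) = 0x74
k_2 = rotl(K, (7*2+1) mod 8) = rotl(K, 7) = 0x3A
k_3 = rotl(K, (7*3+1) mod 8) = rotl(K, 6) = 0x1D
k_4 = rotl(K, (7*4+1) mod 8) = rotl(K, 5) = 0x8E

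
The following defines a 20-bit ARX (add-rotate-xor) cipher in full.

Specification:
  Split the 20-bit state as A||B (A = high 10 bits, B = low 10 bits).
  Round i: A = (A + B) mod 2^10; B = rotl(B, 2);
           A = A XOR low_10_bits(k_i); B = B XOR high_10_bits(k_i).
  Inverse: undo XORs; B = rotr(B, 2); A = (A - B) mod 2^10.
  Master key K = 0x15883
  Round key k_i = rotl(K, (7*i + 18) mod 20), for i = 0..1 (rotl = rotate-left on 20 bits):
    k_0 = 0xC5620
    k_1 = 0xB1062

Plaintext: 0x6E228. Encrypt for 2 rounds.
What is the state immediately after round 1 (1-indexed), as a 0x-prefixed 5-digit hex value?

s_0 = plaintext = 0x6E228
s_1 = Round(s_0, k_0) = 0x703B7
s_2 = Round(s_1, k_1) = 0x4541B

0x703B7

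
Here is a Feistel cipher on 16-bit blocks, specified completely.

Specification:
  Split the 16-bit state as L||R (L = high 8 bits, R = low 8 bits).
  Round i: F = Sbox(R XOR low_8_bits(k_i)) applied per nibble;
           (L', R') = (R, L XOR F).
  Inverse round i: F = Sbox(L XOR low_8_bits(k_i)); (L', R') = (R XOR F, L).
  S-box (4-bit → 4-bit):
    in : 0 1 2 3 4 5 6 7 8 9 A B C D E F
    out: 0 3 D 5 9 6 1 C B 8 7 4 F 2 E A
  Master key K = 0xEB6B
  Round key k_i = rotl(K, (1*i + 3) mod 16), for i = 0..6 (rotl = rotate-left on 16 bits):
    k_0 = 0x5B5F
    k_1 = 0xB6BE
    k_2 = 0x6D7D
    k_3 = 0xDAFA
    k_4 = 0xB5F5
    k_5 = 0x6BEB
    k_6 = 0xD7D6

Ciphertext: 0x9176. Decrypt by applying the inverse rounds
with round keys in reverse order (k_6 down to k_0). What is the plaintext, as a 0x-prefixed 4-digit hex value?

s_0 = ciphertext = 0x9176
s_1 = InvRound(s_0, k_6) = 0xEA91
s_2 = InvRound(s_1, k_5) = 0x92EA
s_3 = InvRound(s_2, k_4) = 0xF692
s_4 = InvRound(s_3, k_3) = 0x9DF6
s_5 = InvRound(s_4, k_2) = 0x169D
s_6 = InvRound(s_5, k_1) = 0xE616
s_7 = InvRound(s_6, k_0) = 0x5EE6

0x5EE6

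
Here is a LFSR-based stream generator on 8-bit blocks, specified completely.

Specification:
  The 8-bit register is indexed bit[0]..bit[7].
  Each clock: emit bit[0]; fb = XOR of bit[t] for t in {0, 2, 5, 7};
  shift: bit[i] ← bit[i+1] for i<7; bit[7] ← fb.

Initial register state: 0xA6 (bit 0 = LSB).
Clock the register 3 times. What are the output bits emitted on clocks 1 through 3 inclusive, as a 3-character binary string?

011

reg_0 = 0xA6
clock 1: out=0, reg = 0xD3
clock 2: out=1, reg = 0x69
clock 3: out=1, reg = 0x34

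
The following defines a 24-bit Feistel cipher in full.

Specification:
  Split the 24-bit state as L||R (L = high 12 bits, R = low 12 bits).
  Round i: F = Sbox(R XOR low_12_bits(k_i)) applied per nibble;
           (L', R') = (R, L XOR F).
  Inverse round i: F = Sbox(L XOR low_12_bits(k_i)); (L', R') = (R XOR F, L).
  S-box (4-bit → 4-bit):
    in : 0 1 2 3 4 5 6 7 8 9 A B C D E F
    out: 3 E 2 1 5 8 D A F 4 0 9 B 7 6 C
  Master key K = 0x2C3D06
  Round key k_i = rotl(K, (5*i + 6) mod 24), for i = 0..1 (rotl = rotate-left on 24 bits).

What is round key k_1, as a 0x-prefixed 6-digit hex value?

K = 0x2C3D06
k_0 = rotl(K, (5*0+6) mod 24) = rotl(K, 6) = 0x0F418B
k_1 = rotl(K, (5*1+6) mod 24) = rotl(K, 11) = 0xE83161

0xE83161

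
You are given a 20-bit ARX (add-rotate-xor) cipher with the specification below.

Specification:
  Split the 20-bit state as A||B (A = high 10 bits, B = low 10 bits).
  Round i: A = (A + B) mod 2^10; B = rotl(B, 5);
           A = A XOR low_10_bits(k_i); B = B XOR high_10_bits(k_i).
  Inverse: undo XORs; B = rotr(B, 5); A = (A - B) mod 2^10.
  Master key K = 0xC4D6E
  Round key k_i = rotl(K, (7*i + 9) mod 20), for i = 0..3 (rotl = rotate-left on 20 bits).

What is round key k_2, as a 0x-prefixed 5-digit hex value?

K = 0xC4D6E
k_0 = rotl(K, (7*0+9) mod 20) = rotl(K, 9) = 0xADD89
k_1 = rotl(K, (7*1+9) mod 20) = rotl(K, 16) = 0xEC4D6
k_2 = rotl(K, (7*2+9) mod 20) = rotl(K, 3) = 0x26B76

0x26B76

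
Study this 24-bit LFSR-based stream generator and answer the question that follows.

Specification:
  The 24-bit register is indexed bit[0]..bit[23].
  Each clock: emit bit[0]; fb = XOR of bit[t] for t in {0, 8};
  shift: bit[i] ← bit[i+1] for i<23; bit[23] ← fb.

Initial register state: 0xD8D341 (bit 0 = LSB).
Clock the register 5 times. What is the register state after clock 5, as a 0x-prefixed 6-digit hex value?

reg_0 = 0xD8D341
clock 1: out=1, reg = 0x6C69A0
clock 2: out=0, reg = 0xB634D0
clock 3: out=0, reg = 0x5B1A68
clock 4: out=0, reg = 0x2D8D34
clock 5: out=0, reg = 0x96C69A

0x96C69A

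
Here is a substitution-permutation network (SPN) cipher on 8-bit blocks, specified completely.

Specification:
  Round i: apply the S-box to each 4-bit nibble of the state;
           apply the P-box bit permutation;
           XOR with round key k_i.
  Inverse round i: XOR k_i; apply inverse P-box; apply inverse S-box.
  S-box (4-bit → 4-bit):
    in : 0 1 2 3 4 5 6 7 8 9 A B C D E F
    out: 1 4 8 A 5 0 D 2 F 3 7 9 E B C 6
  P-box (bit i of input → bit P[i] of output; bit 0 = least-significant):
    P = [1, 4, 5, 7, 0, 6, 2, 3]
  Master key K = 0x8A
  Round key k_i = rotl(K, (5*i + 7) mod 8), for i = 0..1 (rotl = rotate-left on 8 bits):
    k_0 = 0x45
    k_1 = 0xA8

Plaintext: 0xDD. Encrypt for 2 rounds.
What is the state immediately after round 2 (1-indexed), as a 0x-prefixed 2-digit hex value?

0x49

s_0 = plaintext = 0xDD
s_1 = Round(s_0, k_0) = 0x9E
s_2 = Round(s_1, k_1) = 0x49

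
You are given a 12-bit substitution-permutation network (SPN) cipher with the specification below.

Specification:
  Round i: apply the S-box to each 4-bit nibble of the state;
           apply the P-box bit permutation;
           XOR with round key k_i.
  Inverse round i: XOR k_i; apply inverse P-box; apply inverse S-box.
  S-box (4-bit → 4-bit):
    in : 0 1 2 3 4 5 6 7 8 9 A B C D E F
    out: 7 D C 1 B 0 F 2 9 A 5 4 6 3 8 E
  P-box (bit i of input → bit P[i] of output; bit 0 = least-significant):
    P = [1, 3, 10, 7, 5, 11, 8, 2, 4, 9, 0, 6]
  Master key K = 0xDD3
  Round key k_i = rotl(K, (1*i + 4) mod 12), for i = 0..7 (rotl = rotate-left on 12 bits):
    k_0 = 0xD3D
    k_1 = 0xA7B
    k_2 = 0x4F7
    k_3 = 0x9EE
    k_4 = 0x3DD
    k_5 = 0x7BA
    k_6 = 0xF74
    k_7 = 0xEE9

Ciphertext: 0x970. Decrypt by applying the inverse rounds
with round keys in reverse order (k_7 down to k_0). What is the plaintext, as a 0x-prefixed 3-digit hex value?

s_0 = ciphertext = 0x970
s_1 = InvRound(s_0, k_7) = 0x0BF
s_2 = InvRound(s_1, k_6) = 0xFC6
s_3 = InvRound(s_2, k_5) = 0x847
s_4 = InvRound(s_3, k_4) = 0xDC4
s_5 = InvRound(s_4, k_3) = 0x530
s_6 = InvRound(s_5, k_2) = 0x228
s_7 = InvRound(s_6, k_1) = 0x173
s_8 = InvRound(s_7, k_0) = 0xE90

0xE90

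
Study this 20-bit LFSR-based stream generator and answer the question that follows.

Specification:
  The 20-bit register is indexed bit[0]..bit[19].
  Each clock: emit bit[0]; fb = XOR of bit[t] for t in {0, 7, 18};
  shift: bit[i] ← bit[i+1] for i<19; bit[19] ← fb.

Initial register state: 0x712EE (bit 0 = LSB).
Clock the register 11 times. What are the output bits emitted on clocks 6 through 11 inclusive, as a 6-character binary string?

111010

reg_0 = 0x712EE
clock 1: out=0, reg = 0x38977
clock 2: out=1, reg = 0x9C4BB
clock 3: out=1, reg = 0x4E25D
clock 4: out=1, reg = 0x2712E
clock 5: out=0, reg = 0x13897
clock 6: out=1, reg = 0x09C4B
clock 7: out=1, reg = 0x84E25
clock 8: out=1, reg = 0xC2712
clock 9: out=0, reg = 0xE1389
clock 10: out=1, reg = 0xF09C4
clock 11: out=0, reg = 0x784E2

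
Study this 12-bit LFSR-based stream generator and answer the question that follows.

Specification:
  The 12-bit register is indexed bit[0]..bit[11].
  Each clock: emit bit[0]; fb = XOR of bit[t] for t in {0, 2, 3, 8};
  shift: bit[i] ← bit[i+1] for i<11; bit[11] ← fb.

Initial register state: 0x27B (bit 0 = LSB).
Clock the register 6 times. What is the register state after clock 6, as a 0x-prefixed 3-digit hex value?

0xA09

reg_0 = 0x27B
clock 1: out=1, reg = 0x13D
clock 2: out=1, reg = 0x09E
clock 3: out=0, reg = 0x04F
clock 4: out=1, reg = 0x827
clock 5: out=1, reg = 0x413
clock 6: out=1, reg = 0xA09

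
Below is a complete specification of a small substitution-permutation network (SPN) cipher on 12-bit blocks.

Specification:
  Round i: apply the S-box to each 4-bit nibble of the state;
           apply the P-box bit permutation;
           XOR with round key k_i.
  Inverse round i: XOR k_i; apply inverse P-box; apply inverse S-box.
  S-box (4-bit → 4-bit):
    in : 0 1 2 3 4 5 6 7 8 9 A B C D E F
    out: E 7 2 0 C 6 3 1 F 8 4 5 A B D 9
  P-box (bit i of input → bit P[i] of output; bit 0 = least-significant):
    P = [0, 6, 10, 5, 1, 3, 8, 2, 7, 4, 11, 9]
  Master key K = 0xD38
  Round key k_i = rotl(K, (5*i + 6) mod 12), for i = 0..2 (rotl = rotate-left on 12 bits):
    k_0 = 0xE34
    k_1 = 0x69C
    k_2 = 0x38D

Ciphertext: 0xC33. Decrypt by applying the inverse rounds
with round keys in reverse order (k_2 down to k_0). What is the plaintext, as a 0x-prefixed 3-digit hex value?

s_0 = ciphertext = 0xC33
s_1 = InvRound(s_0, k_2) = 0x884
s_2 = InvRound(s_1, k_1) = 0x02A
s_3 = InvRound(s_2, k_0) = 0x0DA

0x0DA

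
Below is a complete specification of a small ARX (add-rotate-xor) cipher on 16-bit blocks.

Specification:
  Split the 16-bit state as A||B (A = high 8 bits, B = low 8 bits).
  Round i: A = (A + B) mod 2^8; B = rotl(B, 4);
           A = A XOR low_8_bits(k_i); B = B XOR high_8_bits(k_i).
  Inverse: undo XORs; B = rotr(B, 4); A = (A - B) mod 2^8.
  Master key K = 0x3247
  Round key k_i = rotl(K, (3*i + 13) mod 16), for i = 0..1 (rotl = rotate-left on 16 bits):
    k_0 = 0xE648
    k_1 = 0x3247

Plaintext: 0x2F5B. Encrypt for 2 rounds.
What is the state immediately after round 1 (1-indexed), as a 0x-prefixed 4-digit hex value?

s_0 = plaintext = 0x2F5B
s_1 = Round(s_0, k_0) = 0xC253
s_2 = Round(s_1, k_1) = 0x5207

0xC253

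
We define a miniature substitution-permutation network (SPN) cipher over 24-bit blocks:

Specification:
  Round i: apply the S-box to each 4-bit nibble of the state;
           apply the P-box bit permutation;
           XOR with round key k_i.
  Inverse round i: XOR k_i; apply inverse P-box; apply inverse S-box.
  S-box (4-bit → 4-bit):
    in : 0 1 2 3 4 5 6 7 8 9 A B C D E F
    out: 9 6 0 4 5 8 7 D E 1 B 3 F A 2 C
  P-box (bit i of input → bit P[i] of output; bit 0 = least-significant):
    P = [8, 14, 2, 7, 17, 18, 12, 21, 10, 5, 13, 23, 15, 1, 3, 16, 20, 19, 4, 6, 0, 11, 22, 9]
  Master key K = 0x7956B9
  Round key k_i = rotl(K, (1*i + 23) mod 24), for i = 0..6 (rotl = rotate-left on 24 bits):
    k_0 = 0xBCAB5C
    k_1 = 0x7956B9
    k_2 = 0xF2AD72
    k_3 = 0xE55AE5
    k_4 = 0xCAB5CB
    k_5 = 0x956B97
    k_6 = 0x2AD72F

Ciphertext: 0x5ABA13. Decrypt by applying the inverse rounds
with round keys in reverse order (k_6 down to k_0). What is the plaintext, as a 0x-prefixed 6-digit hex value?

s_0 = ciphertext = 0x5ABA13
s_1 = InvRound(s_0, k_6) = 0x143656
s_2 = InvRound(s_1, k_5) = 0xB5503A
s_3 = InvRound(s_2, k_4) = 0x4C06AA
s_4 = InvRound(s_3, k_3) = 0xBD80F1
s_5 = InvRound(s_4, k_2) = 0x6ED4B0
s_6 = InvRound(s_5, k_1) = 0x0972B2
s_7 = InvRound(s_6, k_0) = 0xE0CD8C

0xE0CD8C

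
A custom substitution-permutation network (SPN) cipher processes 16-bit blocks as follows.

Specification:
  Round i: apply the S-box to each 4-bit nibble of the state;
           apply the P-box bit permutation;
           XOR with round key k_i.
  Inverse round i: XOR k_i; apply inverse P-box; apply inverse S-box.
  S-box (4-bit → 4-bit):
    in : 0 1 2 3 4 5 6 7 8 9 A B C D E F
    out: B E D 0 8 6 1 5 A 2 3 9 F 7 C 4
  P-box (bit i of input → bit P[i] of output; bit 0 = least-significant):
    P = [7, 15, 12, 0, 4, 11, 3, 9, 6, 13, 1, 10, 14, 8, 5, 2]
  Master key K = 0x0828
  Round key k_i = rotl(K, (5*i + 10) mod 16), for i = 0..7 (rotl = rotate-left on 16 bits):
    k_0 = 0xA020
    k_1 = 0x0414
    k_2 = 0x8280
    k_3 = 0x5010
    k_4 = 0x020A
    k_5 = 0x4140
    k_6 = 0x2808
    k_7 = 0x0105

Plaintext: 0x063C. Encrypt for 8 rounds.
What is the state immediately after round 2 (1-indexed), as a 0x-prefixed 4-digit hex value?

s_0 = plaintext = 0x063C
s_1 = Round(s_0, k_0) = 0x71E5
s_2 = Round(s_1, k_1) = 0xF23E
s_3 = Round(s_2, k_2) = 0x96E3
s_4 = Round(s_3, k_3) = 0x5358
s_5 = Round(s_4, k_4) = 0x8B23
s_6 = Round(s_5, k_5) = 0x461C
s_7 = Round(s_6, k_6) = 0xB2C5
s_8 = Round(s_7, k_7) = 0xDF5B

0xF23E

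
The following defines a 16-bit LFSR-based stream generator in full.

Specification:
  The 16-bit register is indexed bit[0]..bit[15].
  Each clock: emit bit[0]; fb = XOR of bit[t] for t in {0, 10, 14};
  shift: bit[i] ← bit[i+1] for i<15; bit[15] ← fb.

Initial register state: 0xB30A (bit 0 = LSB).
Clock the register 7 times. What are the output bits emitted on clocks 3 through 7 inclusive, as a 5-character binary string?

01000

reg_0 = 0xB30A
clock 1: out=0, reg = 0x5985
clock 2: out=1, reg = 0x2CC2
clock 3: out=0, reg = 0x9661
clock 4: out=1, reg = 0x4B30
clock 5: out=0, reg = 0xA598
clock 6: out=0, reg = 0xD2CC
clock 7: out=0, reg = 0xE966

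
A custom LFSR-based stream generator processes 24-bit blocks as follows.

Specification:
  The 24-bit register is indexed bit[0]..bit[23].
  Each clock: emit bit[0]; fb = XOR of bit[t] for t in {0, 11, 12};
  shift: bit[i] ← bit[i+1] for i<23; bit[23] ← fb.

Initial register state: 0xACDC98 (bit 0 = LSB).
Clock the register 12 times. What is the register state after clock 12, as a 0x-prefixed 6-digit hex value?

0x3CEACD

reg_0 = 0xACDC98
clock 1: out=0, reg = 0x566E4C
clock 2: out=0, reg = 0xAB3726
clock 3: out=0, reg = 0xD59B93
clock 4: out=1, reg = 0xEACDC9
clock 5: out=1, reg = 0x7566E4
clock 6: out=0, reg = 0x3AB372
clock 7: out=0, reg = 0x9D59B9
clock 8: out=1, reg = 0xCEACDC
clock 9: out=0, reg = 0xE7566E
clock 10: out=0, reg = 0xF3AB37
clock 11: out=1, reg = 0x79D59B
clock 12: out=1, reg = 0x3CEACD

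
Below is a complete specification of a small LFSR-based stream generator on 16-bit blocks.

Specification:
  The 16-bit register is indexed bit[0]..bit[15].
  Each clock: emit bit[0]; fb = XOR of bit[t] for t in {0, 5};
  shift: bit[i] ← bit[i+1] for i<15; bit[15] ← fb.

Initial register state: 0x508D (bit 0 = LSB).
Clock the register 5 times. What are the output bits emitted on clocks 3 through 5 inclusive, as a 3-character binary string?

110

reg_0 = 0x508D
clock 1: out=1, reg = 0xA846
clock 2: out=0, reg = 0x5423
clock 3: out=1, reg = 0x2A11
clock 4: out=1, reg = 0x9508
clock 5: out=0, reg = 0x4A84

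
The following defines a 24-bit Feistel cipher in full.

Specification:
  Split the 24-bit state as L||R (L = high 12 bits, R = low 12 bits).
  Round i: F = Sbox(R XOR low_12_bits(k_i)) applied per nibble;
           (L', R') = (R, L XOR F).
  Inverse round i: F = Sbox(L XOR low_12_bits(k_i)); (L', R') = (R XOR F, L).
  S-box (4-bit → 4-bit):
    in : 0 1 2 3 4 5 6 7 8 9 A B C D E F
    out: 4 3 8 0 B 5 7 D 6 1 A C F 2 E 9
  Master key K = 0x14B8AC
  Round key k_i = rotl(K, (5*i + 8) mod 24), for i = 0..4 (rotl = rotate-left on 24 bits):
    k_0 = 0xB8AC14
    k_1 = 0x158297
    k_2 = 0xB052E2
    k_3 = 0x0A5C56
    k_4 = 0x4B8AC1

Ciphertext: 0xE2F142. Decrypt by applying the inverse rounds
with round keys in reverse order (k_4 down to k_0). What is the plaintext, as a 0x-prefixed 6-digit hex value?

0x8D62C2

s_0 = ciphertext = 0xE2F142
s_1 = InvRound(s_0, k_4) = 0xAACE2F
s_2 = InvRound(s_1, k_3) = 0x9B5AAC
s_3 = InvRound(s_2, k_2) = 0x6F19B5
s_4 = InvRound(s_3, k_1) = 0x2C26F1
s_5 = InvRound(s_4, k_0) = 0x8D62C2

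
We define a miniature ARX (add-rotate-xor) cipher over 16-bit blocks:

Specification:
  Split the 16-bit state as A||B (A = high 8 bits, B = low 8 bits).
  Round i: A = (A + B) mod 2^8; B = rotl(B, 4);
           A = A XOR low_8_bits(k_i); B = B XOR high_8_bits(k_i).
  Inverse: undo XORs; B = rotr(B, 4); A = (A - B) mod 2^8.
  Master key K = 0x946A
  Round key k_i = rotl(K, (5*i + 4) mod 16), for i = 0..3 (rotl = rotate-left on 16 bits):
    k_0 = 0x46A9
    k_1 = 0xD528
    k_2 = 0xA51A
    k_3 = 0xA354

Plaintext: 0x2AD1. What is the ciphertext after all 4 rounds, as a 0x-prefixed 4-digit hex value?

s_0 = plaintext = 0x2AD1
s_1 = Round(s_0, k_0) = 0x525B
s_2 = Round(s_1, k_1) = 0x8560
s_3 = Round(s_2, k_2) = 0xFFA3
s_4 = Round(s_3, k_3) = 0xF699

0xF699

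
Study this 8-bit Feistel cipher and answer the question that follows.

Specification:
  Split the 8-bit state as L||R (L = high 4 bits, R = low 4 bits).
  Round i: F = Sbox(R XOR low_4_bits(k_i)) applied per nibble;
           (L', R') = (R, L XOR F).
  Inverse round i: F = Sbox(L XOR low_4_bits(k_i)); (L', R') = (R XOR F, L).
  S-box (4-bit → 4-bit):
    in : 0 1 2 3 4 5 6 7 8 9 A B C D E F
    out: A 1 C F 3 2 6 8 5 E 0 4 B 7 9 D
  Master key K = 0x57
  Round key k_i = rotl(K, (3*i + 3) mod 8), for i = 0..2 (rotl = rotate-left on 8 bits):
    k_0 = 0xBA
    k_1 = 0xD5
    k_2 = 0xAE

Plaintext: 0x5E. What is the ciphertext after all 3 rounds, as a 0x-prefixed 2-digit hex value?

s_0 = plaintext = 0x5E
s_1 = Round(s_0, k_0) = 0xE6
s_2 = Round(s_1, k_1) = 0x61
s_3 = Round(s_2, k_2) = 0x1B

0x1B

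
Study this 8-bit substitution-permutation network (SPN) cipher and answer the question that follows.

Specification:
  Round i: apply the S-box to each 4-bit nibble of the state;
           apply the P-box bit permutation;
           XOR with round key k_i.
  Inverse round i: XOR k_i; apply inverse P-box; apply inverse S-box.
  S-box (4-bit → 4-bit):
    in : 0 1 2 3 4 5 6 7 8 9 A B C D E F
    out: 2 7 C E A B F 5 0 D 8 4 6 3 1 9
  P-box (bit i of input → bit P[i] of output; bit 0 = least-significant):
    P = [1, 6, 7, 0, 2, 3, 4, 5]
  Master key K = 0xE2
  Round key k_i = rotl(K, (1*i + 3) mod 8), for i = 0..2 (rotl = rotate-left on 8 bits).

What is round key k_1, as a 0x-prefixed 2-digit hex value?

0x2E

K = 0xE2
k_0 = rotl(K, (1*0+3) mod 8) = rotl(K, 3) = 0x17
k_1 = rotl(K, (1*1+3) mod 8) = rotl(K, 4) = 0x2E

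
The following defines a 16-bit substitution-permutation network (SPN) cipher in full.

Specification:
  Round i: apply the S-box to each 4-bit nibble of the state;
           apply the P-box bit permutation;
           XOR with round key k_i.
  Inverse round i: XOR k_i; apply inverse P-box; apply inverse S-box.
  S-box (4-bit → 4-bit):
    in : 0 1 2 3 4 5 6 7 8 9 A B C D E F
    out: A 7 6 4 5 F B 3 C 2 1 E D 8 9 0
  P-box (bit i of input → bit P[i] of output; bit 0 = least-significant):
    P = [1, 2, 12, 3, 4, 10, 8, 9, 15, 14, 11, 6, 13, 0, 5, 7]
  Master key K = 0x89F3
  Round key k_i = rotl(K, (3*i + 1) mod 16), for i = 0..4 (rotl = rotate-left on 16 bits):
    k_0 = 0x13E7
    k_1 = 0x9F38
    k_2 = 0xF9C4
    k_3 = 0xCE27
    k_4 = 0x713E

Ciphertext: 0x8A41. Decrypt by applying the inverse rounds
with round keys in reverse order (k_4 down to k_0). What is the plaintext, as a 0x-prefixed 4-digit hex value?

s_0 = ciphertext = 0x8A41
s_1 = InvRound(s_0, k_4) = 0x15C5
s_2 = InvRound(s_1, k_3) = 0x8584
s_3 = InvRound(s_2, k_2) = 0xAB93
s_4 = InvRound(s_3, k_1) = 0x5F9C
s_5 = InvRound(s_4, k_0) = 0x2B7E

0x2B7E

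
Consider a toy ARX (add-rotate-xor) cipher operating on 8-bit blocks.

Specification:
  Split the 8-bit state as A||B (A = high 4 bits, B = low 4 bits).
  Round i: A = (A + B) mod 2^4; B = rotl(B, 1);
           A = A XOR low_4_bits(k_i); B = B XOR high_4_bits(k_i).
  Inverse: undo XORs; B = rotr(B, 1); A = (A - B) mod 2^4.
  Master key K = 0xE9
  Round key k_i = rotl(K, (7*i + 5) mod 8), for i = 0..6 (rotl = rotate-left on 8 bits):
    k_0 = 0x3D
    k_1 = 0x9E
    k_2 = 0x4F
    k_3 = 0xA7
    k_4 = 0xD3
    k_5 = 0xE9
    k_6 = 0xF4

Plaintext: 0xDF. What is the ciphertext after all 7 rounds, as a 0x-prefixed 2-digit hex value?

0x34

s_0 = plaintext = 0xDF
s_1 = Round(s_0, k_0) = 0x1C
s_2 = Round(s_1, k_1) = 0x30
s_3 = Round(s_2, k_2) = 0xC4
s_4 = Round(s_3, k_3) = 0x72
s_5 = Round(s_4, k_4) = 0xA9
s_6 = Round(s_5, k_5) = 0xAD
s_7 = Round(s_6, k_6) = 0x34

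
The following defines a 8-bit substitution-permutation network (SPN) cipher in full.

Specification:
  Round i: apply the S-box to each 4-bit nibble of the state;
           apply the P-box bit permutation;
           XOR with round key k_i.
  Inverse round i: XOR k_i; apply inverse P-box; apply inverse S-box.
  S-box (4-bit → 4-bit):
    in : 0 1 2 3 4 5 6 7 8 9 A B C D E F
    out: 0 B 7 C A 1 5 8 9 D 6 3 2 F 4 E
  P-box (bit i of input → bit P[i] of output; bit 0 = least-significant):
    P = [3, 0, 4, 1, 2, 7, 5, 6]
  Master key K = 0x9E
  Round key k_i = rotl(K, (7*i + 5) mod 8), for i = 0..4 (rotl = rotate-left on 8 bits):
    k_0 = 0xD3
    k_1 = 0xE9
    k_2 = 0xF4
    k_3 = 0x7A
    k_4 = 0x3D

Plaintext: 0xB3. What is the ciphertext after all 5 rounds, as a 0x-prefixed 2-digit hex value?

s_0 = plaintext = 0xB3
s_1 = Round(s_0, k_0) = 0x45
s_2 = Round(s_1, k_1) = 0x21
s_3 = Round(s_2, k_2) = 0x5B
s_4 = Round(s_3, k_3) = 0x77
s_5 = Round(s_4, k_4) = 0x7F

0x7F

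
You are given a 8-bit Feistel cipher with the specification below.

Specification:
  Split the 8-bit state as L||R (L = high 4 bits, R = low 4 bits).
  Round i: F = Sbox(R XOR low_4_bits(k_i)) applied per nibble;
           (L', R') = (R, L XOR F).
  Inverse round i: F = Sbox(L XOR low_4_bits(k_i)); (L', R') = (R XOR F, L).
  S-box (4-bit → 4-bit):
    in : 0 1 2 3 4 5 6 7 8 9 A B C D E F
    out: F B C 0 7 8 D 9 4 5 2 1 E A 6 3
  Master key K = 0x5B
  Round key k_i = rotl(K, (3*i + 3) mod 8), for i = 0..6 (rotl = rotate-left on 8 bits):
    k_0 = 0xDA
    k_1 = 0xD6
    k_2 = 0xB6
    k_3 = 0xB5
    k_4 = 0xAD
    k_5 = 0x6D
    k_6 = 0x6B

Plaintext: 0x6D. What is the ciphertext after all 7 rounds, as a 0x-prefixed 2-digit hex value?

s_0 = plaintext = 0x6D
s_1 = Round(s_0, k_0) = 0xDF
s_2 = Round(s_1, k_1) = 0xF8
s_3 = Round(s_2, k_2) = 0x89
s_4 = Round(s_3, k_3) = 0x96
s_5 = Round(s_4, k_4) = 0x68
s_6 = Round(s_5, k_5) = 0x8E
s_7 = Round(s_6, k_6) = 0xE0

0xE0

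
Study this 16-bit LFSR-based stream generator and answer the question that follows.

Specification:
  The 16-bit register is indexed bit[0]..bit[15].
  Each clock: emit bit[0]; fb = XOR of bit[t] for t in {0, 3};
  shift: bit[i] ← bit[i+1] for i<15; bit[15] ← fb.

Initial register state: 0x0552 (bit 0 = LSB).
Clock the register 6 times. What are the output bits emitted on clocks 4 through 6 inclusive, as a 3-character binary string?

reg_0 = 0x0552
clock 1: out=0, reg = 0x02A9
clock 2: out=1, reg = 0x0154
clock 3: out=0, reg = 0x00AA
clock 4: out=0, reg = 0x8055
clock 5: out=1, reg = 0xC02A
clock 6: out=0, reg = 0xE015

010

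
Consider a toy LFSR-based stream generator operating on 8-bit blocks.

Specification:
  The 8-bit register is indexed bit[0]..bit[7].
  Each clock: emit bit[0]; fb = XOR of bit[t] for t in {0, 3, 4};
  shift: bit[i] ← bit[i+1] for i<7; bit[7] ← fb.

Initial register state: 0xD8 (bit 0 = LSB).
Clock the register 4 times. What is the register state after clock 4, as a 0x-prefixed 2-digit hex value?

reg_0 = 0xD8
clock 1: out=0, reg = 0x6C
clock 2: out=0, reg = 0xB6
clock 3: out=0, reg = 0xDB
clock 4: out=1, reg = 0xED

0xED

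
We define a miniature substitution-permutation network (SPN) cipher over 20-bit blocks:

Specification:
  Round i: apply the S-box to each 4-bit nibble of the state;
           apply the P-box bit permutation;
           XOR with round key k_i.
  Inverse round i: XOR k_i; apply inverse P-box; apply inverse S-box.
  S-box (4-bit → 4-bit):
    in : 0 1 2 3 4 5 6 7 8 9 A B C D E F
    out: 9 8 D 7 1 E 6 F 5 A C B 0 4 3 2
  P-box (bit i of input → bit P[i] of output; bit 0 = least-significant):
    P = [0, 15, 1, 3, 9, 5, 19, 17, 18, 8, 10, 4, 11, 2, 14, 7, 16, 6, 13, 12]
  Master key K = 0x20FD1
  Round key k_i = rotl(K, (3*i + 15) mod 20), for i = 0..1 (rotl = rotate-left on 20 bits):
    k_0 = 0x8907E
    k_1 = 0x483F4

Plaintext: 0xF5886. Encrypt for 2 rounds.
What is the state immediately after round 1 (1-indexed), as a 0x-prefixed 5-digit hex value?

0x456B8

s_0 = plaintext = 0xF5886
s_1 = Round(s_0, k_0) = 0x456B8
s_2 = Round(s_1, k_1) = 0x7C453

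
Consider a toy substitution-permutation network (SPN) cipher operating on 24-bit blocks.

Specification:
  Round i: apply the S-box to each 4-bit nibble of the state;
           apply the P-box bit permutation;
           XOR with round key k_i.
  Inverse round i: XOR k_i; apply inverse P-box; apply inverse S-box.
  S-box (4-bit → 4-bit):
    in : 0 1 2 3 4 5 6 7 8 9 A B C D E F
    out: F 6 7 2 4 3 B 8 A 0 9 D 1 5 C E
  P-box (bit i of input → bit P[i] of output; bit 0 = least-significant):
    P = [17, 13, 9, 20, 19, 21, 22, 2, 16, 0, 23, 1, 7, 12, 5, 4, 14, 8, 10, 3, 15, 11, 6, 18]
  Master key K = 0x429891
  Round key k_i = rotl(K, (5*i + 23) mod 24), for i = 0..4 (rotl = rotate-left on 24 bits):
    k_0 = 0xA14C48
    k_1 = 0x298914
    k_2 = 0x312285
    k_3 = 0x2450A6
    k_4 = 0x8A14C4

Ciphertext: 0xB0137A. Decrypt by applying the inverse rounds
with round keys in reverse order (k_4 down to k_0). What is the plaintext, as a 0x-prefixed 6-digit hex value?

0x8DB7E8

s_0 = ciphertext = 0xB0137A
s_1 = InvRound(s_0, k_4) = 0x9FB76B
s_2 = InvRound(s_1, k_3) = 0xD0C260
s_3 = InvRound(s_2, k_2) = 0xDCD2F3
s_4 = InvRound(s_3, k_1) = 0xF520FE
s_5 = InvRound(s_4, k_0) = 0x8DB7E8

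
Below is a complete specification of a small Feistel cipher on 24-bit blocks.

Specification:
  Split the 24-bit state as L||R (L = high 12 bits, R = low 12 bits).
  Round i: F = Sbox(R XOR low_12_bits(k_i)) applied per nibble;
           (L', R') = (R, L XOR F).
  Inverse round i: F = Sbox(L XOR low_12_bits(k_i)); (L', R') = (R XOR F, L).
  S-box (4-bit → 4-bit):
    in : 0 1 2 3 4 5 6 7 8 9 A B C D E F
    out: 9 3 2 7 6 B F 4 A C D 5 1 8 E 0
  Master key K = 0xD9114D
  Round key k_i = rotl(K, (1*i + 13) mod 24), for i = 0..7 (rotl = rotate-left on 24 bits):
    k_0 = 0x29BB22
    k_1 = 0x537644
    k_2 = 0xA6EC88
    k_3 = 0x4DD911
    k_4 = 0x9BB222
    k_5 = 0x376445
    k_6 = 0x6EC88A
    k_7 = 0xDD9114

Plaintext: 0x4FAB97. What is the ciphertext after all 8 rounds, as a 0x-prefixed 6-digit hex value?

0x2D9778

s_0 = plaintext = 0x4FAB97
s_1 = Round(s_0, k_0) = 0xB97DA1
s_2 = Round(s_1, k_1) = 0xDA1E7C
s_3 = Round(s_2, k_2) = 0xE7CFA7
s_4 = Round(s_3, k_3) = 0xFA7123
s_5 = Round(s_4, k_4) = 0x123834
s_6 = Round(s_5, k_5) = 0x834060
s_7 = Round(s_6, k_6) = 0x0602D9
s_8 = Round(s_7, k_7) = 0x2D9778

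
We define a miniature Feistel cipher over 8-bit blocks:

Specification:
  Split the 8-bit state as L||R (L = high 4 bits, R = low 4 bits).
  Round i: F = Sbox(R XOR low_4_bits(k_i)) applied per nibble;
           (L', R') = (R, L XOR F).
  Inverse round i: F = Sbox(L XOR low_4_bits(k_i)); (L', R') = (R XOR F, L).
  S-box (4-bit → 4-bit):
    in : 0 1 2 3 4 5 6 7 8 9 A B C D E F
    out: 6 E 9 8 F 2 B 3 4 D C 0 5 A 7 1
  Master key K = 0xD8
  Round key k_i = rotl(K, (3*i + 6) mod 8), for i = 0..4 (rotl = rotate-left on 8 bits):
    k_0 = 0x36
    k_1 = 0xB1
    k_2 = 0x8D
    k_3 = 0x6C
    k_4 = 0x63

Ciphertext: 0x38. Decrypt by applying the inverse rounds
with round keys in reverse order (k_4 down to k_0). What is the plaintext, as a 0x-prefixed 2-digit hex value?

s_0 = ciphertext = 0x38
s_1 = InvRound(s_0, k_4) = 0xE3
s_2 = InvRound(s_1, k_3) = 0xAE
s_3 = InvRound(s_2, k_2) = 0xDA
s_4 = InvRound(s_3, k_1) = 0xFD
s_5 = InvRound(s_4, k_0) = 0x0F

0x0F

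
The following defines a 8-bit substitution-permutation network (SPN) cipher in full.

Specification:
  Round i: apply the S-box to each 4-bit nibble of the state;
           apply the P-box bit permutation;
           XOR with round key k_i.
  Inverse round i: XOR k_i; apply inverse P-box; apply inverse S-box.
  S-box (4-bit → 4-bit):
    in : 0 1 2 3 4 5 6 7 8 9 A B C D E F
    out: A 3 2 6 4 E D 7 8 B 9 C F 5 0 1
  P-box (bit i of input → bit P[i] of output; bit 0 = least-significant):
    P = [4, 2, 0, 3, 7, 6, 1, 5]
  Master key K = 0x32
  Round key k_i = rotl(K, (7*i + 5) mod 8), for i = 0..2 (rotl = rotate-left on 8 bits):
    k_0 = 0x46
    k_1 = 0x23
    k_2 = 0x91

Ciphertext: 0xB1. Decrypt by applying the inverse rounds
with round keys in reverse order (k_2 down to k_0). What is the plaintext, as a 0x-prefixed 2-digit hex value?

s_0 = ciphertext = 0xB1
s_1 = InvRound(s_0, k_2) = 0x8E
s_2 = InvRound(s_1, k_1) = 0xA5
s_3 = InvRound(s_2, k_0) = 0xC4

0xC4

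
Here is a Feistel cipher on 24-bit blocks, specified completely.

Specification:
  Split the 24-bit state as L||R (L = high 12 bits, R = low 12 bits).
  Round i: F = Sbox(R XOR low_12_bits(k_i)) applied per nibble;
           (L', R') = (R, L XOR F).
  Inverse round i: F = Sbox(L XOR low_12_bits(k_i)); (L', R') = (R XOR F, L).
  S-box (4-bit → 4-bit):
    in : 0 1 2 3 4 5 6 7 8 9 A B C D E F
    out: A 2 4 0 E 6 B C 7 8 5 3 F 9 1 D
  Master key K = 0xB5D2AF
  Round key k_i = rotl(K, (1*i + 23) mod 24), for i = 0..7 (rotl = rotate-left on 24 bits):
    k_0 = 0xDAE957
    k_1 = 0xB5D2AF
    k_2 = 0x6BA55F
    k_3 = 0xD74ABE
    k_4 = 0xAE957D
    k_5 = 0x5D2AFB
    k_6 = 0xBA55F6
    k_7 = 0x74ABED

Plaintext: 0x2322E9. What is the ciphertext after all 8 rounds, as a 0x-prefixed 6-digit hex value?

s_0 = plaintext = 0x2322E9
s_1 = Round(s_0, k_0) = 0x2E9103
s_2 = Round(s_1, k_1) = 0x1032B6
s_3 = Round(s_2, k_2) = 0x2B6D1B
s_4 = Round(s_3, k_3) = 0xD1BEE0
s_5 = Round(s_4, k_4) = 0xEE0E92
s_6 = Round(s_5, k_5) = 0xE92058
s_7 = Round(s_6, k_6) = 0x0588C3
s_8 = Round(s_7, k_7) = 0x8C3019

0x8C3019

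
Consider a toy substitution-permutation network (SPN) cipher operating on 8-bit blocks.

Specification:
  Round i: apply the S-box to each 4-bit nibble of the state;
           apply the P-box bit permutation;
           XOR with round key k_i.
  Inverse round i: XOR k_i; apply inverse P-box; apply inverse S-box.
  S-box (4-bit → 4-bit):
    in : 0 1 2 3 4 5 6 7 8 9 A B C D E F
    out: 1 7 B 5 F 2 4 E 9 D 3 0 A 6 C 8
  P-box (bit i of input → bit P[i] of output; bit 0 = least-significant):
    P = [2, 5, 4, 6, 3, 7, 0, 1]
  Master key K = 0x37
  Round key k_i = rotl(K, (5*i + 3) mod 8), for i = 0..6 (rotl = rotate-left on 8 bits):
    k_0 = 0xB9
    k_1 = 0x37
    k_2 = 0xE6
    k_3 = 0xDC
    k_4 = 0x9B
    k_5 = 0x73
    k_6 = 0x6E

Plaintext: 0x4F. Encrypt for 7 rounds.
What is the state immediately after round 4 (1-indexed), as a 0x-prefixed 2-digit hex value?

0xC9

s_0 = plaintext = 0x4F
s_1 = Round(s_0, k_0) = 0x72
s_2 = Round(s_1, k_1) = 0xD0
s_3 = Round(s_2, k_2) = 0x63
s_4 = Round(s_3, k_3) = 0xC9
s_5 = Round(s_4, k_4) = 0x4D
s_6 = Round(s_5, k_5) = 0xC8
s_7 = Round(s_6, k_6) = 0xA8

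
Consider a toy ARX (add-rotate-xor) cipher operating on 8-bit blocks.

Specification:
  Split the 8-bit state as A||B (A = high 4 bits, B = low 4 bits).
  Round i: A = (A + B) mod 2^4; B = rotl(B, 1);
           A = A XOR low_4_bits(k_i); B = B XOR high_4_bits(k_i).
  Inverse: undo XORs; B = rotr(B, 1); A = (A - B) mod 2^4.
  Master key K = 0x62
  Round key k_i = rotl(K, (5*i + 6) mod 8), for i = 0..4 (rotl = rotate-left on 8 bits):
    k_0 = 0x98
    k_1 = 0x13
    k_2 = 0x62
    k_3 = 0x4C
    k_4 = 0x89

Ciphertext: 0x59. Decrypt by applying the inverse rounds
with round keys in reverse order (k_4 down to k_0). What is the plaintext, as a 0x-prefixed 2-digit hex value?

0xB8

s_0 = ciphertext = 0x59
s_1 = InvRound(s_0, k_4) = 0x48
s_2 = InvRound(s_1, k_3) = 0x26
s_3 = InvRound(s_2, k_2) = 0x00
s_4 = InvRound(s_3, k_1) = 0xB8
s_5 = InvRound(s_4, k_0) = 0xB8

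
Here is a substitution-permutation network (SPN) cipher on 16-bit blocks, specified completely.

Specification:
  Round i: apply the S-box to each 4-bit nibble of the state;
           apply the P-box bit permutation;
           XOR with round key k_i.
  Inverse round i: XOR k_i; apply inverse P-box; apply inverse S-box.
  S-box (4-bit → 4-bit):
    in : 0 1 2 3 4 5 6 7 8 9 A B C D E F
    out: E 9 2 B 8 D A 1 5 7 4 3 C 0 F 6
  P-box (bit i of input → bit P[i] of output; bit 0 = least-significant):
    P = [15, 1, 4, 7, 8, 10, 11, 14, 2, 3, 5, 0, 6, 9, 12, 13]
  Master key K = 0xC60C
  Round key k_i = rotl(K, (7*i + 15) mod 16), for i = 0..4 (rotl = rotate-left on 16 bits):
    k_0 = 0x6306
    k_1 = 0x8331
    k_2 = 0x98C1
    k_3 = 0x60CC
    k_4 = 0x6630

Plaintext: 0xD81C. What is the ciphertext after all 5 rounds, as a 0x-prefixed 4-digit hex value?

0x8E8E

s_0 = plaintext = 0xD81C
s_1 = Round(s_0, k_0) = 0x22B2
s_2 = Round(s_1, k_1) = 0x843B
s_3 = Round(s_2, k_2) = 0x4D82
s_4 = Round(s_3, k_3) = 0x49CE
s_5 = Round(s_4, k_4) = 0x8E8E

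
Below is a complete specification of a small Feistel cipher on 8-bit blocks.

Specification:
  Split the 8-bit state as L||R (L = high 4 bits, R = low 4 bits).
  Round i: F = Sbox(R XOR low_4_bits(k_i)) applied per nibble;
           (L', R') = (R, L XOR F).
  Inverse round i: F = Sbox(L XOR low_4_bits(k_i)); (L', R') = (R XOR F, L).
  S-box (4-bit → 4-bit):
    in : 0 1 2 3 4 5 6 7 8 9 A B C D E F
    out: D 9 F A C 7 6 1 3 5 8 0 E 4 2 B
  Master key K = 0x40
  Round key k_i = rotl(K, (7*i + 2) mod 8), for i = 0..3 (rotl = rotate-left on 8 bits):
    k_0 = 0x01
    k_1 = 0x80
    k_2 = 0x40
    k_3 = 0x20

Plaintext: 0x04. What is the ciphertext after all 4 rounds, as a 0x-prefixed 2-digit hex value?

s_0 = plaintext = 0x04
s_1 = Round(s_0, k_0) = 0x47
s_2 = Round(s_1, k_1) = 0x75
s_3 = Round(s_2, k_2) = 0x50
s_4 = Round(s_3, k_3) = 0x08

0x08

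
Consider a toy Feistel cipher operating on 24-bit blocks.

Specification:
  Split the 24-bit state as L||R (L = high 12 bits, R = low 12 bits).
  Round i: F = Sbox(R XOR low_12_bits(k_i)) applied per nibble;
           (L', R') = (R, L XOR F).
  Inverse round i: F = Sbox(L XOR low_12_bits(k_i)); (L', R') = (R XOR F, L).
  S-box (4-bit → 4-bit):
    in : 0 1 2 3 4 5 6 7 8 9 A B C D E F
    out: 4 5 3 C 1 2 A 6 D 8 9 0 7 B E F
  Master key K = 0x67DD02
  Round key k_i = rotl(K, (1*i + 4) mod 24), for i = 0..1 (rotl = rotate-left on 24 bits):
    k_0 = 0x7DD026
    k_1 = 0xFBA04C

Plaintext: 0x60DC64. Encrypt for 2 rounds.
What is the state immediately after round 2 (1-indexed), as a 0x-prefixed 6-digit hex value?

s_0 = plaintext = 0x60DC64
s_1 = Round(s_0, k_0) = 0xC6411E
s_2 = Round(s_1, k_1) = 0x11E947

0x11E947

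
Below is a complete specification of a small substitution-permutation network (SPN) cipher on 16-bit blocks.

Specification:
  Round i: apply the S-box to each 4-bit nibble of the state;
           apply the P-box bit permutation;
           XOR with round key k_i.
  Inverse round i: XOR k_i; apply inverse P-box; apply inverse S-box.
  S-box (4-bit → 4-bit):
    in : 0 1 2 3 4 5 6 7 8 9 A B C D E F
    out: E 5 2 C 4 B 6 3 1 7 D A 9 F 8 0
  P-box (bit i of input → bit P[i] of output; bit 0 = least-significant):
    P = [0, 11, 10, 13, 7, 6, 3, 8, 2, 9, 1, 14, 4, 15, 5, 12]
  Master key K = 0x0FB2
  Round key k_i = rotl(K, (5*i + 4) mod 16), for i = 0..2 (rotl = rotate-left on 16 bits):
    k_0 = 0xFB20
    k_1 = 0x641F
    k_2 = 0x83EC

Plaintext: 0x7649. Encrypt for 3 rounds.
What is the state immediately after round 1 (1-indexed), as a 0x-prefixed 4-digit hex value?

0x753B

s_0 = plaintext = 0x7649
s_1 = Round(s_0, k_0) = 0x753B
s_2 = Round(s_1, k_1) = 0x8F03
s_3 = Round(s_2, k_2) = 0xA6B4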